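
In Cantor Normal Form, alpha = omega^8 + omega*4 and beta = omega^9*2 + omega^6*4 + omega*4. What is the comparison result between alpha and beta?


Compare term by term from highest exponent:
alpha = omega^8 + omega*4
beta = omega^9*2 + omega^6*4 + omega*4
Term 1: alpha has omega^8*1, beta has omega^9*2
Term 2: alpha has omega^1*4, beta has omega^6*4
Term 3: alpha has omega^0*0, beta has omega^1*4
Result: alpha < beta

alpha < beta


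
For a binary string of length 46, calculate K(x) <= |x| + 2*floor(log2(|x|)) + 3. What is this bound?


floor(log2(46)) = 5
2 * 5 = 10
K(x) <= 46 + 10 + 3 = 59

59


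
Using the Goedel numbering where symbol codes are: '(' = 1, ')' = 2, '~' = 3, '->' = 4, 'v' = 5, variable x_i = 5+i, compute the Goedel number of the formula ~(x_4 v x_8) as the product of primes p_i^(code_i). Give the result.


Formula: ~(x_4 v x_8)
Symbol codes: [3, 1, 9, 5, 13, 2]
Primes: [2, 3, 5, 7, 11, 13]
p_1^3 = 2^3 = 8
p_2^1 = 3^1 = 3
p_3^9 = 5^9 = 1953125
p_4^5 = 7^5 = 16807
p_5^13 = 11^13 = 34522712143931
p_6^2 = 13^2 = 169
Product = 4596455844727273386234375000

4596455844727273386234375000


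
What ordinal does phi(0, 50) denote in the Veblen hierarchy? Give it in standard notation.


phi(0, 50):
phi(0, beta) = omega^beta by definition.
phi(0, 50) = omega^50

omega^50


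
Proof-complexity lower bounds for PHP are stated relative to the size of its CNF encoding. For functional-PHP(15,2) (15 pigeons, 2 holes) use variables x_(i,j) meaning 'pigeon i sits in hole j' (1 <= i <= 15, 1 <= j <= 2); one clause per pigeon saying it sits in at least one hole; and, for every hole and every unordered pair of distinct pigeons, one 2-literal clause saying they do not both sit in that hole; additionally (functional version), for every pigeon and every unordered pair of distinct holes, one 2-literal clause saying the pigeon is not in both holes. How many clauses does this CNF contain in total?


functional-PHP(15,2): 15 pigeons, 2 holes, 15*2 = 30 variables.
- pigeon clauses: one per pigeon -> 15 clauses
- hole clauses: 2 holes * C(15,2) = 2 * 105 -> 210 clauses
- functional clauses: 15 pigeons * C(2,2) = 15 * 1 -> 15 clauses
Total clauses = 15 + 210 + 15 = 240

240


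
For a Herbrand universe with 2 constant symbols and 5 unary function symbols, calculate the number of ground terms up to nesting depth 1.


Herbrand terms by depth:
Depth 0: 2 constants
Depth 1: 10 new terms (running total: 12)
Total distinct ground terms = 12

12


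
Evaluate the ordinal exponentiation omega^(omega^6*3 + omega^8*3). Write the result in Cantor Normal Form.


omega^(omega^6*3 + omega^8*3):
In ordinal addition a term is absorbed by a following term of strictly larger exponent: 6 < 8, so omega^6*3 + omega^8*3 = omega^8*3.
omega raised to a CNF ordinal is a single CNF term: Result = omega^(omega^8*3)

omega^(omega^8*3)


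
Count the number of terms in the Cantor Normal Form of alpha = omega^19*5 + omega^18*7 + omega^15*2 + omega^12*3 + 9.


CNF: omega^19*5 + omega^18*7 + omega^15*2 + omega^12*3 + 9
Count the summands separated by '+':
  term 1: omega^19*5
  term 2: omega^18*7
  term 3: omega^15*2
  term 4: omega^12*3
  term 5: 9
Total terms = 5

5


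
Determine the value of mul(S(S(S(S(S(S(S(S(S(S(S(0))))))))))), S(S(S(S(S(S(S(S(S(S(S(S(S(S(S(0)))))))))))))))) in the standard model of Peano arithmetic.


mul(S^11(0), S^15(0)):
S^11(0) = 11
S^15(0) = 15
11 * 15 = 165

165


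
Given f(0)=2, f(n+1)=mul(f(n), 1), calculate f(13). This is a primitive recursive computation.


f(0) = 2
f(1) = mul(f(0), 1) = mul(2, 1) = 2
f(2) = mul(f(1), 1) = mul(2, 1) = 2
f(3) = mul(f(2), 1) = mul(2, 1) = 2
f(4) = mul(f(3), 1) = mul(2, 1) = 2
f(5) = mul(f(4), 1) = mul(2, 1) = 2
f(6) = mul(f(5), 1) = mul(2, 1) = 2
f(7) = mul(f(6), 1) = mul(2, 1) = 2
f(8) = mul(f(7), 1) = mul(2, 1) = 2
f(9) = mul(f(8), 1) = mul(2, 1) = 2
f(10) = mul(f(9), 1) = mul(2, 1) = 2
f(11) = mul(f(10), 1) = mul(2, 1) = 2
f(12) = mul(f(11), 1) = mul(2, 1) = 2
f(13) = mul(f(12), 1) = mul(2, 1) = 2


2


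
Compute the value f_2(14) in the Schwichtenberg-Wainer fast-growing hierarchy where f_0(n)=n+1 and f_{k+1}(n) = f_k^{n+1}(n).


f_2(14) = f_1^15(14)
f_1(m) = 2m + 1.
Iterating: f_1^k(n) = 2^k*(n+1) - 1.
f_2(14) = 2^15*(14+1) - 1 = 32768*15 - 1 = 491519

491519


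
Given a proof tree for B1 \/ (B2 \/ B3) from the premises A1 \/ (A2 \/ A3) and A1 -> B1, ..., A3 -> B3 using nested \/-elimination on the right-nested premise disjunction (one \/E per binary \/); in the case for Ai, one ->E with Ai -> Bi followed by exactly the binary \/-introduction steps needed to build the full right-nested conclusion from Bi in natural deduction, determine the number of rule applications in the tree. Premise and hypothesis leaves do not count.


Constructive dilemma with 3 branches, all disjunctions right-nested:
- \/E: the premise has 2 binary \/, each eliminated once: 2 nodes.
- ->E: one per case (Ai with Ai -> Bi gives Bi): 3 nodes.
- \/I: in case i < n, Bi needs 1 step to form Bi \/ (B(i+1) \/ ...) and then i-1 steps to prepend B(i-1), ..., B1, i.e. i steps; in case i = n, B3 needs 2 prepend steps.
  \/I total = (1 + 2 + ... + 2) + 2 = 3 + 2 = 5 nodes.
Total = 2 + 3 + 5 = 10

10


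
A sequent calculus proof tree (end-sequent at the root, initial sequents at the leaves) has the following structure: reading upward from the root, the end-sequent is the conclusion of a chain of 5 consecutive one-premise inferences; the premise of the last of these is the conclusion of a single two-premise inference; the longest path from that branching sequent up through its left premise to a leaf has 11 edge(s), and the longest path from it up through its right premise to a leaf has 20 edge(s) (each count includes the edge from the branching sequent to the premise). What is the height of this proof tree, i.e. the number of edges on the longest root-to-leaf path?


Longest path through the left premise: 11 edges (measured from the branching sequent)
Longest path through the right premise: 20 edges
Height of the subtree rooted at the branching sequent: max(11, 20) = 20
The branching sequent sits 5 edges above the root (the chain of one-premise inferences), so height = 20 + 5 = 25

25


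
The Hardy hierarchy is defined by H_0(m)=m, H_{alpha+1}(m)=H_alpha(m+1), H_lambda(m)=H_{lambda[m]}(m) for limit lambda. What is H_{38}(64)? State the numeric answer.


H_38(64):
For finite ordinals k, H_k(n) = n + k (each successor step adds 1).
H_38(64) = 64 + 38 = 102

102


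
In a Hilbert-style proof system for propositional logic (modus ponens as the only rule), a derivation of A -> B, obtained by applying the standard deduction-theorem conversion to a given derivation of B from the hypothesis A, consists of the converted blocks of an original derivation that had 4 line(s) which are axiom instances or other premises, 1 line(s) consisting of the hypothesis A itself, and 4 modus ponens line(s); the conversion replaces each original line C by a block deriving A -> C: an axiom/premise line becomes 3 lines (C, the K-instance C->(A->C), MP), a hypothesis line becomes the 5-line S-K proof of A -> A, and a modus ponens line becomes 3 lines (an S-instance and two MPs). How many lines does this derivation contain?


Deduction-theorem conversion, block by block:
- 4 axiom/premise lines -> 3 lines each = 12
- 1 hypothesis lines -> 5 lines each (identity proof A->A) = 5
- 4 MP lines -> 3 lines each (S-instance, MP, MP) = 12
Total = 12 + 5 + 12 = 29 lines.

29


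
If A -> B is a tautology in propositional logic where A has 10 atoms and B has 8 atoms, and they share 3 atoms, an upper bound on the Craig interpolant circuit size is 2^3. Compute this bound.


Shared atoms = 3
Craig interpolant size bound = 2^3
= 8

8


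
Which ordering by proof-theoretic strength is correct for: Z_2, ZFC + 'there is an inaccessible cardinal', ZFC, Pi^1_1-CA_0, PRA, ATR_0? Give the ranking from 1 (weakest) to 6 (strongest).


Ordering by consistency strength:
1. PRA
2. ATR_0
3. Pi^1_1-CA_0
4. Z_2
5. ZFC
6. ZFC + 'there is an inaccessible cardinal'


Z_2=4, ZFC + 'there is an inaccessible cardinal'=6, ZFC=5, Pi^1_1-CA_0=3, PRA=1, ATR_0=2


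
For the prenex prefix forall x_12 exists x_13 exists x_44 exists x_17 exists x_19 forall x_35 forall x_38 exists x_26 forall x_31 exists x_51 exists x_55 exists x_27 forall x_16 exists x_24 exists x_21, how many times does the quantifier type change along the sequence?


Walk the prefix and count type changes:
  position 1: forall -> exists <-- alternation
  position 2: exists -> exists
  position 3: exists -> exists
  position 4: exists -> exists
  position 5: exists -> forall <-- alternation
  position 6: forall -> forall
  position 7: forall -> exists <-- alternation
  position 8: exists -> forall <-- alternation
  position 9: forall -> exists <-- alternation
  position 10: exists -> exists
  position 11: exists -> exists
  position 12: exists -> forall <-- alternation
  position 13: forall -> exists <-- alternation
  position 14: exists -> exists
Total alternations = 7

7


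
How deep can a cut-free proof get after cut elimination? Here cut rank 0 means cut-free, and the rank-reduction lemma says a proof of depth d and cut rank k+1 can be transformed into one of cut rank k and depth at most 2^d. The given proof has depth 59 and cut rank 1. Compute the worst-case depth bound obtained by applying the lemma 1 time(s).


Each rank reduction sends depth d to at most 2^d; cut rank r needs r reductions.
2_0(59) = 59
2_1(59) = 2^59 = 576460752303423488
Cut-free depth bound = 576460752303423488

576460752303423488


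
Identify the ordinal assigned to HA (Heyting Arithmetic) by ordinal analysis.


The proof-theoretic ordinal of HA (Heyting Arithmetic) is a standard result in ordinal analysis.
This ordinal is the supremum of order types of primitive recursive well-orderings
that the theory can prove to be well-ordered.
For HA (Heyting Arithmetic), the proof-theoretic ordinal is epsilon_0.

epsilon_0


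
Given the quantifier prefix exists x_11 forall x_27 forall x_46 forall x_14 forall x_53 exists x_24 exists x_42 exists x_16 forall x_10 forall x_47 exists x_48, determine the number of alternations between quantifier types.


Walk the prefix and count type changes:
  position 1: exists -> forall <-- alternation
  position 2: forall -> forall
  position 3: forall -> forall
  position 4: forall -> forall
  position 5: forall -> exists <-- alternation
  position 6: exists -> exists
  position 7: exists -> exists
  position 8: exists -> forall <-- alternation
  position 9: forall -> forall
  position 10: forall -> exists <-- alternation
Total alternations = 4

4


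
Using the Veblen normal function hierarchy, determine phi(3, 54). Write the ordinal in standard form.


phi(3, 54):
phi(3, beta) = eta_beta (the beta-th eta number, fixed point of zeta).
phi(3, 54) = eta_54

eta_54


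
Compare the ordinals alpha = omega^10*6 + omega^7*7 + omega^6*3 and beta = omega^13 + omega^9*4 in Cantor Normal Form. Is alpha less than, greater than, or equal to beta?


Compare term by term from highest exponent:
alpha = omega^10*6 + omega^7*7 + omega^6*3
beta = omega^13 + omega^9*4
Term 1: alpha has omega^10*6, beta has omega^13*1
Term 2: alpha has omega^7*7, beta has omega^9*4
Term 3: alpha has omega^6*3, beta has omega^0*0
Result: alpha < beta

alpha < beta


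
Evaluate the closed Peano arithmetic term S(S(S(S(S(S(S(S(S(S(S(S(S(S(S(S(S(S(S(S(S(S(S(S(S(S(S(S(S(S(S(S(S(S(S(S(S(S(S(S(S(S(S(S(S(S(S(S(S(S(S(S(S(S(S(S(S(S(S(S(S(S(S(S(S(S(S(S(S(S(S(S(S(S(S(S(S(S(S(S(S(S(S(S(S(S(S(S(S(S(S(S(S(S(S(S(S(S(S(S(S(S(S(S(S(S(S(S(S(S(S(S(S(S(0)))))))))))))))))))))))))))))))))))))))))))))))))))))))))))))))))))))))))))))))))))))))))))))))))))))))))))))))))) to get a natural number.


Counting successors applied to 0:
114 applications of S to 0 = 114

114


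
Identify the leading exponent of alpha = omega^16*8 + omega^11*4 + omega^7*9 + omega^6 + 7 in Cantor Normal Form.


CNF: omega^16*8 + omega^11*4 + omega^7*9 + omega^6 + 7
The leading term is omega^16*8, which has exponent 16.

16


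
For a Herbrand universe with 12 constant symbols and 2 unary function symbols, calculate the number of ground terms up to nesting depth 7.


Herbrand terms by depth:
Depth 0: 12 constants
Depth 1: 24 new terms (running total: 36)
Depth 2: 48 new terms (running total: 84)
Depth 3: 96 new terms (running total: 180)
Depth 4: 192 new terms (running total: 372)
Depth 5: 384 new terms (running total: 756)
Depth 6: 768 new terms (running total: 1524)
Depth 7: 1536 new terms (running total: 3060)
Total distinct ground terms = 3060

3060


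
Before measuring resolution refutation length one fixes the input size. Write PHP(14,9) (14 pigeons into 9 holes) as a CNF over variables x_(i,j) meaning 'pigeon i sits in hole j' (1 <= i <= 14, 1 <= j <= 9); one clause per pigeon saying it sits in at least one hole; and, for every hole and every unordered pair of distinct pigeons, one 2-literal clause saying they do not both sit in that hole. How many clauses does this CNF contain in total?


PHP(14,9): 14 pigeons, 9 holes, 14*9 = 126 variables.
- pigeon clauses: one per pigeon -> 14 clauses
- hole clauses: 9 holes * C(14,2) = 9 * 91 -> 819 clauses
Total clauses = 14 + 819 = 833

833


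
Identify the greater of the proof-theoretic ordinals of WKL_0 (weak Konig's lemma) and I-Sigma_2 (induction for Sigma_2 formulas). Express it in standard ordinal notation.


Proof-theoretic ordinal of WKL_0 (weak Konig's lemma): omega^omega
Proof-theoretic ordinal of I-Sigma_2 (induction for Sigma_2 formulas): omega^(omega^omega)
Comparing: omega^omega < omega^(omega^omega).
The larger ordinal is omega^(omega^omega) (from I-Sigma_2 (induction for Sigma_2 formulas)).

omega^(omega^omega)


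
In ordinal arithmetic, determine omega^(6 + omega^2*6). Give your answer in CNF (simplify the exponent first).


omega^(6 + omega^2*6):
In ordinal addition a term is absorbed by a following term of strictly larger exponent: 0 < 2, so 6 + omega^2*6 = omega^2*6.
omega raised to a CNF ordinal is a single CNF term: Result = omega^(omega^2*6)

omega^(omega^2*6)


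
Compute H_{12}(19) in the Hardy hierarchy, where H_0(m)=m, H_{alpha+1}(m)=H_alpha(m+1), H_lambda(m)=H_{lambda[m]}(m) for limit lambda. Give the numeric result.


H_12(19):
For finite ordinals k, H_k(n) = n + k (each successor step adds 1).
H_12(19) = 19 + 12 = 31

31


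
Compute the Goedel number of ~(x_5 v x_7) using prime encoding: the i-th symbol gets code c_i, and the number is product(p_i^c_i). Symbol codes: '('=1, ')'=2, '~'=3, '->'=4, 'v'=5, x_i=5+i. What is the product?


Formula: ~(x_5 v x_7)
Symbol codes: [3, 1, 10, 5, 12, 2]
Primes: [2, 3, 5, 7, 11, 13]
p_1^3 = 2^3 = 8
p_2^1 = 3^1 = 3
p_3^10 = 5^10 = 9765625
p_4^5 = 7^5 = 16807
p_5^12 = 11^12 = 3138428376721
p_6^2 = 13^2 = 169
Product = 2089298111239669721015625000

2089298111239669721015625000


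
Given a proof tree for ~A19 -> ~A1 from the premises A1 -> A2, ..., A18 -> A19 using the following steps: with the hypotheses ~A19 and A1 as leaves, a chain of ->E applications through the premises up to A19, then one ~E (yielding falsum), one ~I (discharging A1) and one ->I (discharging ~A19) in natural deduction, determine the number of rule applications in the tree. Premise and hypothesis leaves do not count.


From hypothesis A1, 18 ->E steps along the 18 premises yield A19.
~E with hypothesis ~A19 gives falsum (1 node); ~I discharging A1 gives ~A1 (1 node); ->I discharging ~A19 gives the goal (1 node).
Total = 18 + 3 = 21 inference nodes.

21


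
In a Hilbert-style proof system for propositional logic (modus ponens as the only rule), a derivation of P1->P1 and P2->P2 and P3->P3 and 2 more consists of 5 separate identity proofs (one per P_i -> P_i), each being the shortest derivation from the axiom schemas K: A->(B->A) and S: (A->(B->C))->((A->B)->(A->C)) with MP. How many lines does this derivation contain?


The shortest proof of A->A from K and S in the Hilbert calculus has exactly 5 lines:
(1) K instance A->((A->A)->A), (2) S instance, (3) MP on 1,2, (4) K instance A->(A->A), (5) MP on 3,4.
For 5 independent identities: 5 * 5 = 25 lines total.

25


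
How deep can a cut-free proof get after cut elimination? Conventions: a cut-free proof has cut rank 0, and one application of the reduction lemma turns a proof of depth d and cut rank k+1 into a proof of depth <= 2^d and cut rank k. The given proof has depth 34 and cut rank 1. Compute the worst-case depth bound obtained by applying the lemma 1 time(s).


Each rank reduction sends depth d to at most 2^d; cut rank r needs r reductions.
2_0(34) = 34
2_1(34) = 2^34 = 17179869184
Cut-free depth bound = 17179869184

17179869184


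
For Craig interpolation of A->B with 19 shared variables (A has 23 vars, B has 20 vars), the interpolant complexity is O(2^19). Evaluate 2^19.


Shared atoms = 19
Craig interpolant size bound = 2^19
= 524288

524288


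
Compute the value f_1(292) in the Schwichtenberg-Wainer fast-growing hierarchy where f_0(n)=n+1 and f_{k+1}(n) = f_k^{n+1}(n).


f_1(292) = f_0^293(292)
f_0 adds 1 each time, applied 293 times.
f_1(292) = 292 + 293 = 585

585


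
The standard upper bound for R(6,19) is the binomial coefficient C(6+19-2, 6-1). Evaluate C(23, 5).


R(6,19) <= C(6+19-2, 6-1) = C(23, 5)
C(23, 5) = 23! / (5! * 18!)
= 33649

33649


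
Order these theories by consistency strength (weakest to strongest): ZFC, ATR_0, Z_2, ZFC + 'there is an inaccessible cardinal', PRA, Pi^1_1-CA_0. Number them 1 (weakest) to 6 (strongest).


Ordering by consistency strength:
1. PRA
2. ATR_0
3. Pi^1_1-CA_0
4. Z_2
5. ZFC
6. ZFC + 'there is an inaccessible cardinal'


ZFC=5, ATR_0=2, Z_2=4, ZFC + 'there is an inaccessible cardinal'=6, PRA=1, Pi^1_1-CA_0=3


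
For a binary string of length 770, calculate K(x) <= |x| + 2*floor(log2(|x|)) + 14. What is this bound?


floor(log2(770)) = 9
2 * 9 = 18
K(x) <= 770 + 18 + 14 = 802

802


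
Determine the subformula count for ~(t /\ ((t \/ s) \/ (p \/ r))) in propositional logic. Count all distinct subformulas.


Formula: ~(t /\ ((t \/ s) \/ (p \/ r)))
Subformulas found:
  1. s
  2. r
  3. t
  4. p
  5. (t \/ s)
  6. (p \/ r)
  7. ((t \/ s) \/ (p \/ r))
  8. (t /\ ((t \/ s) \/ (p \/ r)))
  9. ~(t /\ ((t \/ s) \/ (p \/ r)))
Total distinct subformulas = 9

9


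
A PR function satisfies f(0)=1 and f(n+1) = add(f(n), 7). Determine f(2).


f(0) = 1
f(1) = add(f(0), 7) = add(1, 7) = 8
f(2) = add(f(1), 7) = add(8, 7) = 15


15


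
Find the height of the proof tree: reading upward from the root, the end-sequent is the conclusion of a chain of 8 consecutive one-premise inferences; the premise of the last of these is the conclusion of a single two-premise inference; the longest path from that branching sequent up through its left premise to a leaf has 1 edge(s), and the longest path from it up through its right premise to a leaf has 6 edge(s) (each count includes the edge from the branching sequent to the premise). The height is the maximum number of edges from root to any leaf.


Longest path through the left premise: 1 edges (measured from the branching sequent)
Longest path through the right premise: 6 edges
Height of the subtree rooted at the branching sequent: max(1, 6) = 6
The branching sequent sits 8 edges above the root (the chain of one-premise inferences), so height = 6 + 8 = 14

14


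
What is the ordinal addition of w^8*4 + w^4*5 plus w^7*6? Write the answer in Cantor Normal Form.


Ordinal addition (w^8*4 + w^4*5) + w^7*6:
alpha's leading term has exponent 8 > beta's exponent 7, so it survives.
alpha's tail term has exponent 4 < beta's exponent 7, so it is absorbed by beta.
In ordinal addition, any term followed by a strictly larger-exponent term is absorbed.
Result = w^8*4 + w^7*6

w^8*4 + w^7*6


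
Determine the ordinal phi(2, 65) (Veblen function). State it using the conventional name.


phi(2, 65):
phi(2, beta) = zeta_beta (the beta-th zeta number, fixed point of epsilon).
phi(2, 65) = zeta_65

zeta_65


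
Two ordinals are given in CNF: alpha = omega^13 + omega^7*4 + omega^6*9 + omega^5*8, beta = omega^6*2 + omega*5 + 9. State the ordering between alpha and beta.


Compare term by term from highest exponent:
alpha = omega^13 + omega^7*4 + omega^6*9 + omega^5*8
beta = omega^6*2 + omega*5 + 9
Term 1: alpha has omega^13*1, beta has omega^6*2
Term 2: alpha has omega^7*4, beta has omega^1*5
Term 3: alpha has omega^6*9, beta has omega^0*9
Term 4: alpha has omega^5*8, beta has omega^0*0
Result: alpha > beta

alpha > beta


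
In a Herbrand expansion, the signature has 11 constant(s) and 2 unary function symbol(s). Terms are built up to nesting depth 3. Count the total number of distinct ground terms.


Herbrand terms by depth:
Depth 0: 11 constants
Depth 1: 22 new terms (running total: 33)
Depth 2: 44 new terms (running total: 77)
Depth 3: 88 new terms (running total: 165)
Total distinct ground terms = 165

165


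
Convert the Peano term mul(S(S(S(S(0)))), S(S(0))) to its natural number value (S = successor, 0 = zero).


mul(S^4(0), S^2(0)):
S^4(0) = 4
S^2(0) = 2
4 * 2 = 8

8


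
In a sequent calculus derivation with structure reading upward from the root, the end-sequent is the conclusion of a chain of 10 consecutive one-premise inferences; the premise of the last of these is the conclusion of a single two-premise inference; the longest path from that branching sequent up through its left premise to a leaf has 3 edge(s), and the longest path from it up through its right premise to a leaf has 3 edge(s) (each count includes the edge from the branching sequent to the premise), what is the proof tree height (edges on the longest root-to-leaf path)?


Longest path through the left premise: 3 edges (measured from the branching sequent)
Longest path through the right premise: 3 edges
Height of the subtree rooted at the branching sequent: max(3, 3) = 3
The branching sequent sits 10 edges above the root (the chain of one-premise inferences), so height = 3 + 10 = 13

13


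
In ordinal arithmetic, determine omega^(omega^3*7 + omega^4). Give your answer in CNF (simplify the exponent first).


omega^(omega^3*7 + omega^4):
In ordinal addition a term is absorbed by a following term of strictly larger exponent: 3 < 4, so omega^3*7 + omega^4 = omega^4.
omega raised to a CNF ordinal is a single CNF term: Result = omega^(omega^4)

omega^(omega^4)


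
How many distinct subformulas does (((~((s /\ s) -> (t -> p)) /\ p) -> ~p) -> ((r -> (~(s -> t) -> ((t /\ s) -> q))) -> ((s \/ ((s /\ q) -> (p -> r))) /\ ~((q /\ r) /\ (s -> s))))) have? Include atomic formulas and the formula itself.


Formula: (((~((s /\ s) -> (t -> p)) /\ p) -> ~p) -> ((r -> (~(s -> t) -> ((t /\ s) -> q))) -> ((s \/ ((s /\ q) -> (p -> r))) /\ ~((q /\ r) /\ (s -> s)))))
Subformulas found:
  1. r
  2. p
  3. q
  4. s
  5. t
  6. ~p
  7. (s /\ s)
  8. (p -> r)
  9. (q /\ r)
  10. (s /\ q)
  11. (s -> t)
  12. (t /\ s)
  13. (t -> p)
  14. (s -> s)
  15. ~(s -> t)
  16. ((t /\ s) -> q)
  17. ((s /\ s) -> (t -> p))
  18. ((q /\ r) /\ (s -> s))
  19. ((s /\ q) -> (p -> r))
  20. ~((q /\ r) /\ (s -> s))
  21. ~((s /\ s) -> (t -> p))
  22. (s \/ ((s /\ q) -> (p -> r)))
  23. (~(s -> t) -> ((t /\ s) -> q))
  24. (~((s /\ s) -> (t -> p)) /\ p)
  25. (r -> (~(s -> t) -> ((t /\ s) -> q)))
  26. ((~((s /\ s) -> (t -> p)) /\ p) -> ~p)
  27. ((s \/ ((s /\ q) -> (p -> r))) /\ ~((q /\ r) /\ (s -> s)))
  28. ((r -> (~(s -> t) -> ((t /\ s) -> q))) -> ((s \/ ((s /\ q) -> (p -> r))) /\ ~((q /\ r) /\ (s -> s))))
  29. (((~((s /\ s) -> (t -> p)) /\ p) -> ~p) -> ((r -> (~(s -> t) -> ((t /\ s) -> q))) -> ((s \/ ((s /\ q) -> (p -> r))) /\ ~((q /\ r) /\ (s -> s)))))
Total distinct subformulas = 29

29


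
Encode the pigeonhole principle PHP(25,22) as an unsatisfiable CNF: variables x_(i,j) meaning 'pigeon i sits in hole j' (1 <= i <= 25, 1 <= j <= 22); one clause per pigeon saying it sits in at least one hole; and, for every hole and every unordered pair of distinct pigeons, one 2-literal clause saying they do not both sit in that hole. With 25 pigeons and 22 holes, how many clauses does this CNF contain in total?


PHP(25,22): 25 pigeons, 22 holes, 25*22 = 550 variables.
- pigeon clauses: one per pigeon -> 25 clauses
- hole clauses: 22 holes * C(25,2) = 22 * 300 -> 6600 clauses
Total clauses = 25 + 6600 = 6625

6625


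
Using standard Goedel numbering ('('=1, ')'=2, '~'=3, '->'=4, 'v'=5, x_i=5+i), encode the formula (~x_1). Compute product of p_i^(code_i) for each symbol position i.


Formula: (~x_1)
Symbol codes: [1, 3, 6, 2]
Primes: [2, 3, 5, 7]
p_1^1 = 2^1 = 2
p_2^3 = 3^3 = 27
p_3^6 = 5^6 = 15625
p_4^2 = 7^2 = 49
Product = 41343750

41343750


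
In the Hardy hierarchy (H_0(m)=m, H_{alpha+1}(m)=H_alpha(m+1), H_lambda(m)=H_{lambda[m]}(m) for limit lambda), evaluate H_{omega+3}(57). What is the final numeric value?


H_{omega+3}(57):
Unwind the 3 successor steps: H_{omega+3}(57) = H_omega(57+3) = H_omega(60).
H_omega(m) = H_m(m) = m + m = 2m.
Result = 2 * 60 = 120

120


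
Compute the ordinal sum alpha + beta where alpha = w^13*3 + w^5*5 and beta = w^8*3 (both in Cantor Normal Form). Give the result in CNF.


Ordinal addition (w^13*3 + w^5*5) + w^8*3:
alpha's leading term has exponent 13 > beta's exponent 8, so it survives.
alpha's tail term has exponent 5 < beta's exponent 8, so it is absorbed by beta.
In ordinal addition, any term followed by a strictly larger-exponent term is absorbed.
Result = w^13*3 + w^8*3

w^13*3 + w^8*3


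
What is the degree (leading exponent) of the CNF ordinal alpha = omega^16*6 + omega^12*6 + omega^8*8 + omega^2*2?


CNF: omega^16*6 + omega^12*6 + omega^8*8 + omega^2*2
The leading term is omega^16*6, which has exponent 16.

16


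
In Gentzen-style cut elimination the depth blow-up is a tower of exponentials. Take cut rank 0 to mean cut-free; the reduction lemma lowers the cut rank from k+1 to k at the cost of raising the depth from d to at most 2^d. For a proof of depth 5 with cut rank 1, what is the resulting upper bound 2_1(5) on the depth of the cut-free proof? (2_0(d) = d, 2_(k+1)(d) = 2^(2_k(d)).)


Each rank reduction sends depth d to at most 2^d; cut rank r needs r reductions.
2_0(5) = 5
2_1(5) = 2^5 = 32
Cut-free depth bound = 32

32


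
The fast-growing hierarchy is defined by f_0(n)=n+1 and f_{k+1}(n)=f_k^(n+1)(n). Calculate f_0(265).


f_0(265) = 265 + 1 = 266

266


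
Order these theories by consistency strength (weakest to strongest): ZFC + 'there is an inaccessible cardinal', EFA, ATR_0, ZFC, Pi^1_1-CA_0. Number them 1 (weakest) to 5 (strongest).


Ordering by consistency strength:
1. EFA
2. ATR_0
3. Pi^1_1-CA_0
4. ZFC
5. ZFC + 'there is an inaccessible cardinal'


ZFC + 'there is an inaccessible cardinal'=5, EFA=1, ATR_0=2, ZFC=4, Pi^1_1-CA_0=3


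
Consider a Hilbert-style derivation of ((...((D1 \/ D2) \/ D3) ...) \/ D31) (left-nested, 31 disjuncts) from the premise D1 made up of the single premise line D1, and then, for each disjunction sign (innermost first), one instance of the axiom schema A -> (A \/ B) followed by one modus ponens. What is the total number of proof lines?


Building the left-nested 31-ary disjunction from D1:
- 1 premise line (D1)
- 31 disjuncts means 30 disjunction signs; each needs 1 axiom instance + 1 MP = 2 lines: 2 * 30 = 60
Total = 1 + 60 = 61 lines.

61


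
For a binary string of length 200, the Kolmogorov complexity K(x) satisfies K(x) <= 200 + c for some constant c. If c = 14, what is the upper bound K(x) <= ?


K(x) <= |x| + c = 200 + 14 = 214

214


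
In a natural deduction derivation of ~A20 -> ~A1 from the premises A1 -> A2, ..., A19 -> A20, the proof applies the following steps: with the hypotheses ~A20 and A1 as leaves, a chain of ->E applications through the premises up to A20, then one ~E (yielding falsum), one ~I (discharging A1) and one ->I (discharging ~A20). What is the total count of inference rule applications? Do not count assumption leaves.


From hypothesis A1, 19 ->E steps along the 19 premises yield A20.
~E with hypothesis ~A20 gives falsum (1 node); ~I discharging A1 gives ~A1 (1 node); ->I discharging ~A20 gives the goal (1 node).
Total = 19 + 3 = 22 inference nodes.

22


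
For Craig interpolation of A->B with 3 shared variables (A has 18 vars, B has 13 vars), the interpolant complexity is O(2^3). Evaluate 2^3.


Shared atoms = 3
Craig interpolant size bound = 2^3
= 8

8


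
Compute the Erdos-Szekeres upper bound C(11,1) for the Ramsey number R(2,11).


R(2,11) <= C(2+11-2, 2-1) = C(11, 1)
C(11, 1) = 11! / (1! * 10!)
= 11

11


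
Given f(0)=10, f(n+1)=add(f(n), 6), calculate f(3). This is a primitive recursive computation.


f(0) = 10
f(1) = add(f(0), 6) = add(10, 6) = 16
f(2) = add(f(1), 6) = add(16, 6) = 22
f(3) = add(f(2), 6) = add(22, 6) = 28


28


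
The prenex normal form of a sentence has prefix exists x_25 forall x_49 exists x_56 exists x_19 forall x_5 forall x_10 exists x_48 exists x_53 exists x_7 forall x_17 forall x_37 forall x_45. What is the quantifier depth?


Quantifier prefix has 12 quantifier symbols.
Quantifier depth = 12

12


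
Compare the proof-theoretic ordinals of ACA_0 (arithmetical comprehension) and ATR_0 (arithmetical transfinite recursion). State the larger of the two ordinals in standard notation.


Proof-theoretic ordinal of ACA_0 (arithmetical comprehension): epsilon_0
Proof-theoretic ordinal of ATR_0 (arithmetical transfinite recursion): Gamma_0
Comparing: epsilon_0 < Gamma_0.
The larger ordinal is Gamma_0 (from ATR_0 (arithmetical transfinite recursion)).

Gamma_0


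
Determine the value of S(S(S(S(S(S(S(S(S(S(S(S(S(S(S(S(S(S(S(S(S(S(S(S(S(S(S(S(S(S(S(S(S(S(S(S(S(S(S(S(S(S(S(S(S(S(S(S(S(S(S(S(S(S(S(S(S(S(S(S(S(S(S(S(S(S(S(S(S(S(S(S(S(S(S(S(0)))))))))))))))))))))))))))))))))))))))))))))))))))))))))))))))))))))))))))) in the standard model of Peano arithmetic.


Counting successors applied to 0:
76 applications of S to 0 = 76

76


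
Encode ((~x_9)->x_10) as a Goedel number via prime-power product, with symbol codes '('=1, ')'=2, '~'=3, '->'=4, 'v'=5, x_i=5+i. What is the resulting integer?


Formula: ((~x_9)->x_10)
Symbol codes: [1, 1, 3, 14, 2, 4, 15, 2]
Primes: [2, 3, 5, 7, 11, 13, 17, 19]
p_1^1 = 2^1 = 2
p_2^1 = 3^1 = 3
p_3^3 = 5^3 = 125
p_4^14 = 7^14 = 678223072849
p_5^2 = 11^2 = 121
p_6^4 = 13^4 = 28561
p_7^15 = 17^15 = 2862423051509815793
p_8^2 = 19^2 = 361
Product = 1816492569612345449979053155919862101652750

1816492569612345449979053155919862101652750


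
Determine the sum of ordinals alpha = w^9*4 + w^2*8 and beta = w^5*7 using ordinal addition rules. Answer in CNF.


Ordinal addition (w^9*4 + w^2*8) + w^5*7:
alpha's leading term has exponent 9 > beta's exponent 5, so it survives.
alpha's tail term has exponent 2 < beta's exponent 5, so it is absorbed by beta.
In ordinal addition, any term followed by a strictly larger-exponent term is absorbed.
Result = w^9*4 + w^5*7

w^9*4 + w^5*7


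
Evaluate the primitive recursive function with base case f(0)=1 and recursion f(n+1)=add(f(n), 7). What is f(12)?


f(0) = 1
f(1) = add(f(0), 7) = add(1, 7) = 8
f(2) = add(f(1), 7) = add(8, 7) = 15
f(3) = add(f(2), 7) = add(15, 7) = 22
f(4) = add(f(3), 7) = add(22, 7) = 29
f(5) = add(f(4), 7) = add(29, 7) = 36
f(6) = add(f(5), 7) = add(36, 7) = 43
f(7) = add(f(6), 7) = add(43, 7) = 50
f(8) = add(f(7), 7) = add(50, 7) = 57
f(9) = add(f(8), 7) = add(57, 7) = 64
f(10) = add(f(9), 7) = add(64, 7) = 71
f(11) = add(f(10), 7) = add(71, 7) = 78
f(12) = add(f(11), 7) = add(78, 7) = 85


85


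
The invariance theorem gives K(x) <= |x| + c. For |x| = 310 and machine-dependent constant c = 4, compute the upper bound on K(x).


K(x) <= |x| + c = 310 + 4 = 314

314


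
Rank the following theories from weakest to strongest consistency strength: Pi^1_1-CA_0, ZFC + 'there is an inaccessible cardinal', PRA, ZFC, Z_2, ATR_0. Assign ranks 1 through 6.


Ordering by consistency strength:
1. PRA
2. ATR_0
3. Pi^1_1-CA_0
4. Z_2
5. ZFC
6. ZFC + 'there is an inaccessible cardinal'


Pi^1_1-CA_0=3, ZFC + 'there is an inaccessible cardinal'=6, PRA=1, ZFC=5, Z_2=4, ATR_0=2


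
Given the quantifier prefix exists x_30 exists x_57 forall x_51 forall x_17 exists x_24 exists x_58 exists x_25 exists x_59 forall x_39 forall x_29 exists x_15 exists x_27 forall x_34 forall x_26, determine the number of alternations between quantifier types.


Walk the prefix and count type changes:
  position 1: exists -> exists
  position 2: exists -> forall <-- alternation
  position 3: forall -> forall
  position 4: forall -> exists <-- alternation
  position 5: exists -> exists
  position 6: exists -> exists
  position 7: exists -> exists
  position 8: exists -> forall <-- alternation
  position 9: forall -> forall
  position 10: forall -> exists <-- alternation
  position 11: exists -> exists
  position 12: exists -> forall <-- alternation
  position 13: forall -> forall
Total alternations = 5

5


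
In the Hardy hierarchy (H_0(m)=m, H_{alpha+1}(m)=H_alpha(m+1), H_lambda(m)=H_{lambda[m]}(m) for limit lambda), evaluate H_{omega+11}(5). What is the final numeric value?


H_{omega+11}(5):
Unwind the 11 successor steps: H_{omega+11}(5) = H_omega(5+11) = H_omega(16).
H_omega(m) = H_m(m) = m + m = 2m.
Result = 2 * 16 = 32

32


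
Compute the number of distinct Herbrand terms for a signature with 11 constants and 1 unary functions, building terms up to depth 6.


Herbrand terms by depth:
Depth 0: 11 constants
Depth 1: 11 new terms (running total: 22)
Depth 2: 11 new terms (running total: 33)
Depth 3: 11 new terms (running total: 44)
Depth 4: 11 new terms (running total: 55)
Depth 5: 11 new terms (running total: 66)
Depth 6: 11 new terms (running total: 77)
Total distinct ground terms = 77

77


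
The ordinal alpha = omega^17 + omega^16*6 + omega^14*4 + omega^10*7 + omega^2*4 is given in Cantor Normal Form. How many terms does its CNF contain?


CNF: omega^17 + omega^16*6 + omega^14*4 + omega^10*7 + omega^2*4
Count the summands separated by '+':
  term 1: omega^17
  term 2: omega^16*6
  term 3: omega^14*4
  term 4: omega^10*7
  term 5: omega^2*4
Total terms = 5

5


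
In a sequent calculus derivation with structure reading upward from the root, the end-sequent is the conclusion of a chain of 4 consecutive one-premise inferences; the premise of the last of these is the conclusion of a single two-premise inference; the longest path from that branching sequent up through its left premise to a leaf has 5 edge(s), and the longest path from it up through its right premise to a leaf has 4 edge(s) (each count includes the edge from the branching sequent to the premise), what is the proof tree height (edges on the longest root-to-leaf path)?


Longest path through the left premise: 5 edges (measured from the branching sequent)
Longest path through the right premise: 4 edges
Height of the subtree rooted at the branching sequent: max(5, 4) = 5
The branching sequent sits 4 edges above the root (the chain of one-premise inferences), so height = 5 + 4 = 9

9


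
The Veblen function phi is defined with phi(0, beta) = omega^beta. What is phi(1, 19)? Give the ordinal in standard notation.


phi(1, 19):
phi(1, beta) = epsilon_beta (the beta-th epsilon number).
phi(1, 19) = epsilon_19

epsilon_19


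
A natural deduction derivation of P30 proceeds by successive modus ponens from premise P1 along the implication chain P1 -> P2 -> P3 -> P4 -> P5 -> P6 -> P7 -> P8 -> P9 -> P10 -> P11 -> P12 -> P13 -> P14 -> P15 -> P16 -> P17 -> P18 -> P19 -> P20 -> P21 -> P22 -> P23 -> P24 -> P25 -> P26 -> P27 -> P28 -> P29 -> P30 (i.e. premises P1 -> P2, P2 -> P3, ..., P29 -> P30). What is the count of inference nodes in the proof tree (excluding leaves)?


We have a chain: P1 -> P2 -> P3 -> P4 -> P5 -> P6 -> P7 -> P8 -> P9 -> P10 -> P11 -> P12 -> P13 -> P14 -> P15 -> P16 -> P17 -> P18 -> P19 -> P20 -> P21 -> P22 -> P23 -> P24 -> P25 -> P26 -> P27 -> P28 -> P29 -> P30.
Each modus ponens application produces the next variable.
The chain has 30 propositions, so 30-1 = 29 modus ponens steps.
Total inference nodes = 29

29


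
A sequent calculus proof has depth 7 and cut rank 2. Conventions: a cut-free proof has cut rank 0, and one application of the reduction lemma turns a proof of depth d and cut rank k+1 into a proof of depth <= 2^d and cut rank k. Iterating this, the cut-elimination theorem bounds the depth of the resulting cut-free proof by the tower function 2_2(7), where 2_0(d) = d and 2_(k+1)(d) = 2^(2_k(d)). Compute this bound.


Each rank reduction sends depth d to at most 2^d; cut rank r needs r reductions.
2_0(7) = 7
2_1(7) = 2^7 = 128
2_2(7) = 2^128 = 340282366920938463463374607431768211456
Cut-free depth bound = 340282366920938463463374607431768211456

340282366920938463463374607431768211456


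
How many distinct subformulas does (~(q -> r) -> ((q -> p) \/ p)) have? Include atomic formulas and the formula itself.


Formula: (~(q -> r) -> ((q -> p) \/ p))
Subformulas found:
  1. q
  2. r
  3. p
  4. (q -> r)
  5. (q -> p)
  6. ~(q -> r)
  7. ((q -> p) \/ p)
  8. (~(q -> r) -> ((q -> p) \/ p))
Total distinct subformulas = 8

8


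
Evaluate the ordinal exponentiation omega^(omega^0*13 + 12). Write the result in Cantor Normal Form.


omega^(omega^0*13 + 12):
omega^0 = 1, so the exponent is 13 + 12 = 25 (finite ordinal addition).
Result = omega^25, already a single CNF term.

omega^25


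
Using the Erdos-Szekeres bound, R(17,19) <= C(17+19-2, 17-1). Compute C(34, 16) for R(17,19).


R(17,19) <= C(17+19-2, 17-1) = C(34, 16)
C(34, 16) = 34! / (16! * 18!)
= 2203961430

2203961430


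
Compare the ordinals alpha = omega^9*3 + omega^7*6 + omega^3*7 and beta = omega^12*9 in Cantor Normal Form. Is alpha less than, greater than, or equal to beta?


Compare term by term from highest exponent:
alpha = omega^9*3 + omega^7*6 + omega^3*7
beta = omega^12*9
Term 1: alpha has omega^9*3, beta has omega^12*9
Term 2: alpha has omega^7*6, beta has omega^0*0
Term 3: alpha has omega^3*7, beta has omega^0*0
Result: alpha < beta

alpha < beta


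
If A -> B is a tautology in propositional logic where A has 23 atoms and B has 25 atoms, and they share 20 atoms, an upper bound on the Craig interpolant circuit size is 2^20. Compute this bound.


Shared atoms = 20
Craig interpolant size bound = 2^20
= 1048576

1048576


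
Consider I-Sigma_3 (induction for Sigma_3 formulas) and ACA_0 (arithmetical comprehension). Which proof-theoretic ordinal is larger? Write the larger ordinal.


Proof-theoretic ordinal of I-Sigma_3 (induction for Sigma_3 formulas): omega^(omega^(omega^omega))
Proof-theoretic ordinal of ACA_0 (arithmetical comprehension): epsilon_0
Comparing: omega^(omega^(omega^omega)) < epsilon_0.
The larger ordinal is epsilon_0 (from ACA_0 (arithmetical comprehension)).

epsilon_0


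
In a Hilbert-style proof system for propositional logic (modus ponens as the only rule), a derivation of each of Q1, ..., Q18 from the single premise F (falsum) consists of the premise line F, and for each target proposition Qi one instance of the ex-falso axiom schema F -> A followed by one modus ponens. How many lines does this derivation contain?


Ex falso, line by line:
- 1 premise line (F)
- 18 targets, each needing 1 axiom instance (F -> Qi) + 1 MP = 2 lines: 2 * 18 = 36
Total = 1 + 36 = 37 lines.

37


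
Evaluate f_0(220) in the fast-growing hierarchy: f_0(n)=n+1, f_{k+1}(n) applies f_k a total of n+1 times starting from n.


f_0(220) = 220 + 1 = 221

221


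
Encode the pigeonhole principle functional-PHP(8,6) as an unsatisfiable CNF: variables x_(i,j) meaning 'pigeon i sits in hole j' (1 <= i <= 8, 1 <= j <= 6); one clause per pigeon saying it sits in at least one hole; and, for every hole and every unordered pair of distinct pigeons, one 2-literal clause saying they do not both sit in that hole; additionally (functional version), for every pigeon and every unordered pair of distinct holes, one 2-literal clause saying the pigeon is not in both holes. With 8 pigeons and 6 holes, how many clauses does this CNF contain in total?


functional-PHP(8,6): 8 pigeons, 6 holes, 8*6 = 48 variables.
- pigeon clauses: one per pigeon -> 8 clauses
- hole clauses: 6 holes * C(8,2) = 6 * 28 -> 168 clauses
- functional clauses: 8 pigeons * C(6,2) = 8 * 15 -> 120 clauses
Total clauses = 8 + 168 + 120 = 296

296
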